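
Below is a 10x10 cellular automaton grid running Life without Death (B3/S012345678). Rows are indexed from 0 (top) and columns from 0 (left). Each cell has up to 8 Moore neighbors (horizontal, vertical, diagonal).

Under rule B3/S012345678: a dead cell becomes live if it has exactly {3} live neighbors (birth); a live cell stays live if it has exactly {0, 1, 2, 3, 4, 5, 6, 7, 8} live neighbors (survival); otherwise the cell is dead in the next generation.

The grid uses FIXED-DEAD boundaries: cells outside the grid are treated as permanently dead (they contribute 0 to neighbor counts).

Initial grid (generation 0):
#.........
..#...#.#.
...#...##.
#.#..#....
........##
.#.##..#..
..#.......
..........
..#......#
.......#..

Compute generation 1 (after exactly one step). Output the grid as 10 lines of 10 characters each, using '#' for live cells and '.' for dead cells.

Answer: #.........
..#...#.#.
.###..###.
#.#..#.#.#
.####...##
.####..##.
..##......
..........
..#......#
.......#..

Derivation:
Simulating step by step:
Generation 0 (given above): 20 live cells
Generation 1: 32 live cells
(generation 1 grid is the final answer)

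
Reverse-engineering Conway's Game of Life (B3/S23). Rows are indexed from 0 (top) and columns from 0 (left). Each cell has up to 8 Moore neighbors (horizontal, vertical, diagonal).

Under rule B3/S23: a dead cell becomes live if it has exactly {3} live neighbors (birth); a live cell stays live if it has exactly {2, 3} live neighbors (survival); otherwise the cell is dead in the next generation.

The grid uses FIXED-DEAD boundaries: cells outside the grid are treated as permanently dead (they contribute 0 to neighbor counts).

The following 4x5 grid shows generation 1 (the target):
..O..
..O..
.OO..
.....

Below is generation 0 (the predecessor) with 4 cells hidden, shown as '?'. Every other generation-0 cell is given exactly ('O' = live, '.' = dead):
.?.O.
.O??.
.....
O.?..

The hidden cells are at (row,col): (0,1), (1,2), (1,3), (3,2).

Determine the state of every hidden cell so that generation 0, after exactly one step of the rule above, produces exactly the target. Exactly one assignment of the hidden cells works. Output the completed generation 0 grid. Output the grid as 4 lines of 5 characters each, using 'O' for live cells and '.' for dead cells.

Hidden generation-0 cells (in order): (0,1), (1,2), (1,3), (3,2).
A hidden cell only influences target cells in its own 3x3 neighborhood. Try each of the 2^4 = 16 assignments, step the completed generation 0 forward once under B3/S23, and compare with the target:
  (0,1)=. (1,2)=. (1,3)=. (3,2)=. -> step gives (0,2)='.' but target has 'O' -> reject
  (0,1)=. (1,2)=. (1,3)=. (3,2)=O -> step gives (0,2)='.' but target has 'O' -> reject
  (0,1)=. (1,2)=. (1,3)=O (3,2)=. -> step gives (2,1)='.' but target has 'O' -> reject
  (0,1)=. (1,2)=. (1,3)=O (3,2)=O -> step reproduces the target at every cell -> ACCEPT
  (0,1)=. (1,2)=O (1,3)=. (3,2)=. -> step gives (2,2)='.' but target has 'O' -> reject
  (0,1)=. (1,2)=O (1,3)=. (3,2)=O -> step gives (2,1)='.' but target has 'O' -> reject
  (0,1)=. (1,2)=O (1,3)=O (3,2)=. -> step gives (0,2)='.' but target has 'O' -> reject
  (0,1)=. (1,2)=O (1,3)=O (3,2)=O -> step gives (0,2)='.' but target has 'O' -> reject
  (0,1)=O (1,2)=. (1,3)=. (3,2)=. -> step gives (2,1)='.' but target has 'O' -> reject
  (0,1)=O (1,2)=. (1,3)=. (3,2)=O -> step gives (2,2)='.' but target has 'O' -> reject
  (0,1)=O (1,2)=. (1,3)=O (3,2)=. -> step gives (0,2)='.' but target has 'O' -> reject
  (0,1)=O (1,2)=. (1,3)=O (3,2)=O -> step gives (0,2)='.' but target has 'O' -> reject
  (0,1)=O (1,2)=O (1,3)=. (3,2)=. -> step gives (0,1)='O' but target has '.' -> reject
  (0,1)=O (1,2)=O (1,3)=. (3,2)=O -> step gives (0,1)='O' but target has '.' -> reject
  (0,1)=O (1,2)=O (1,3)=O (3,2)=. -> step gives (0,1)='O' but target has '.' -> reject
  (0,1)=O (1,2)=O (1,3)=O (3,2)=O -> step gives (0,1)='O' but target has '.' -> reject
Unique solution: (0,1)=dead, (1,2)=dead, (1,3)=live, (3,2)=live.
Check: live-neighbor counts of every cell in the completed generation 0:
11312
10312
23321
02010
Applying B3/S23 to generation 0 with these counts gives:
..O..
..O..
.OO..
.....
which matches the target exactly.

Answer: ...O.
.O.O.
.....
O.O..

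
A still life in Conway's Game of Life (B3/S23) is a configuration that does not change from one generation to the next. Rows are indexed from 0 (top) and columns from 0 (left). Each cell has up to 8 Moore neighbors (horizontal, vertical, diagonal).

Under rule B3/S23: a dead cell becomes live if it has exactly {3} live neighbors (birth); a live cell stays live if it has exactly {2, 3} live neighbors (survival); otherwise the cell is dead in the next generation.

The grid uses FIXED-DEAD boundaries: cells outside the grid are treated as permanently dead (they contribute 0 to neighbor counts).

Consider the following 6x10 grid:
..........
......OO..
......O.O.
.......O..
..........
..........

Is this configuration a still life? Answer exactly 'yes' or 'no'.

Compute generation 1 and compare to generation 0 (given above):
Generation 1:
..........
......OO..
......O.O.
.......O..
..........
..........
The grids are IDENTICAL -> still life.

Answer: yes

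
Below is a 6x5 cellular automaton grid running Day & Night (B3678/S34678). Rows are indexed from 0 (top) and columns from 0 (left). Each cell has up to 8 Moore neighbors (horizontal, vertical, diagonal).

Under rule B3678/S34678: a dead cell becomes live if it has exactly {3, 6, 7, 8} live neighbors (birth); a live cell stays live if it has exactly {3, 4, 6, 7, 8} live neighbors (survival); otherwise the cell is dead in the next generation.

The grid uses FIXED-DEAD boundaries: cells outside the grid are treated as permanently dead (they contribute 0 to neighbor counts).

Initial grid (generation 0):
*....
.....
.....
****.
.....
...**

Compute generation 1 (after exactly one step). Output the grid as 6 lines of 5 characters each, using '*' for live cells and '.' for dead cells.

Answer: .....
.....
.**..
.....
.*..*
.....

Derivation:
Simulating step by step:
Generation 0 (given above): 7 live cells
Generation 1: 4 live cells
(generation 1 grid is the final answer)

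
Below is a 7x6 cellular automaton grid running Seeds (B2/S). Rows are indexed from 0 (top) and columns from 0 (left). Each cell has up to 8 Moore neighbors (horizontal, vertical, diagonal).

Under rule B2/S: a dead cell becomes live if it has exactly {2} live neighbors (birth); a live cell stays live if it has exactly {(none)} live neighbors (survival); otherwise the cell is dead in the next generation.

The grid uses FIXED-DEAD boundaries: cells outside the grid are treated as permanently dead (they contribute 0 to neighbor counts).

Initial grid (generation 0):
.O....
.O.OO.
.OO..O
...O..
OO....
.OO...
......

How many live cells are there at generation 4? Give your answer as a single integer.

Simulating step by step:
Generation 0 (given above): 12 live cells
Generation 1: 9 live cells
O..OO.
.....O
O.....
....O.
...O..
......
.OO...
Generation 2: 10 live cells
.....O
OO.O..
....OO
...O..
....O.
.O.O..
......
Generation 3: 10 live cells
OOO.O.
..O...
OO....
......
......
..O.O.
..O...
Generation 4: 6 live cells
......
......
..O...
OO....
...O..
.O....
.O....
Population at generation 4: 6

Answer: 6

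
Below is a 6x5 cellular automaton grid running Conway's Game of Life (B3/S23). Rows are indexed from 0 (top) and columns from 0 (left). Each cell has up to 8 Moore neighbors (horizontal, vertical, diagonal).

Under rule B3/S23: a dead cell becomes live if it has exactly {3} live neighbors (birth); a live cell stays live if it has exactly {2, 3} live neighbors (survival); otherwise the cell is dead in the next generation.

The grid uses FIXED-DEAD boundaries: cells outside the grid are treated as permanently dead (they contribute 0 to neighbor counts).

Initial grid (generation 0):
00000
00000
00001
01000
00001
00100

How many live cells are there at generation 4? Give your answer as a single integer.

Simulating step by step:
Generation 0 (given above): 4 live cells
Generation 1: 0 live cells
00000
00000
00000
00000
00000
00000
Generation 2: 0 live cells
00000
00000
00000
00000
00000
00000
Generation 3: 0 live cells
00000
00000
00000
00000
00000
00000
Generation 4: 0 live cells
00000
00000
00000
00000
00000
00000
Population at generation 4: 0

Answer: 0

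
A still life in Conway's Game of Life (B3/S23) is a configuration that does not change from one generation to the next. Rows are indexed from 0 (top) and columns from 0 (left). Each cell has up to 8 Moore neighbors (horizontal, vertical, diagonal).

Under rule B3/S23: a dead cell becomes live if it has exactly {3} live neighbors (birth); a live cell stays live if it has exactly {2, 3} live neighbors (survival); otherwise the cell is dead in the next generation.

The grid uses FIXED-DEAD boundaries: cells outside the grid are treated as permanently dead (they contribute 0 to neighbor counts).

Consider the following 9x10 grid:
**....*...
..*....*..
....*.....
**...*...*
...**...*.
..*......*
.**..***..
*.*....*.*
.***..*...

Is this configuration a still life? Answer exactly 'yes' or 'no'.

Answer: no

Derivation:
Compute generation 1 and compare to generation 0 (given above):
Generation 1:
.*........
.*........
.*........
...*.*....
.****...**
.**.*****.
..**..**..
*....*.**.
.***......
Cell (0,0) differs: gen0=1 vs gen1=0 -> NOT a still life.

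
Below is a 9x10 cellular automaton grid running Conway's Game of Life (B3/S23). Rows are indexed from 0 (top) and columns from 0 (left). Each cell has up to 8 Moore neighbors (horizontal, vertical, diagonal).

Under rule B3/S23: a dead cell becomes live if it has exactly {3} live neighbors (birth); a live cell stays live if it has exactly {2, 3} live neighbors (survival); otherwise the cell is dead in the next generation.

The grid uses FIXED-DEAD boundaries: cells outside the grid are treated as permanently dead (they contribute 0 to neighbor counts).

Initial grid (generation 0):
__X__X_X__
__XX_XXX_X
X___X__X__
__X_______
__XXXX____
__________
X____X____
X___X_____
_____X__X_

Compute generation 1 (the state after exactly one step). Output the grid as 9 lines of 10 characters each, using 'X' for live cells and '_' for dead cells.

Answer: __XXXX_XX_
_XXX_X_X__
_XX_XX_XX_
_XX__X____
__XXX_____
___X_X____
__________
____XX____
__________

Derivation:
Simulating step by step:
Generation 0 (given above): 23 live cells
Generation 1: 27 live cells
(generation 1 grid is the final answer)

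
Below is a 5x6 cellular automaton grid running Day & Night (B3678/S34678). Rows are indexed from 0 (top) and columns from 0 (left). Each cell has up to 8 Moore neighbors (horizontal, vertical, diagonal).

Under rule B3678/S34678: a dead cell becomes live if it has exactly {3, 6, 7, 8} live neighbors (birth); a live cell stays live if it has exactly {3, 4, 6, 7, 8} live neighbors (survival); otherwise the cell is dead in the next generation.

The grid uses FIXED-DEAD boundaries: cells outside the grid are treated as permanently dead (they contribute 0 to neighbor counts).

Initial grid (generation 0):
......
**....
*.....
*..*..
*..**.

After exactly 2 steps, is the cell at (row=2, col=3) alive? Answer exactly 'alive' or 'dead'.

Simulating step by step:
Generation 0 (given above): 8 live cells
Generation 1: 3 live cells
......
......
*.....
.*..*.
......
Generation 2: 0 live cells
......
......
......
......
......

Cell (2,3) at generation 2: 0 -> dead

Answer: dead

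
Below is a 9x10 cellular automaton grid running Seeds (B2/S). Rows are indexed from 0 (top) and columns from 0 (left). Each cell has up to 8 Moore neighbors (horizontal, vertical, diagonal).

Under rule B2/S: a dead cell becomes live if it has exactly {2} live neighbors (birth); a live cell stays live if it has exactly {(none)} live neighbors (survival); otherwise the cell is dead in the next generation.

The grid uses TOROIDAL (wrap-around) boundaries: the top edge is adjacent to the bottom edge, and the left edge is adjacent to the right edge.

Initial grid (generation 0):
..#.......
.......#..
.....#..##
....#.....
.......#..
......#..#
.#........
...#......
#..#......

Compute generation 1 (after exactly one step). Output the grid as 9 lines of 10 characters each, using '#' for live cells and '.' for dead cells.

Simulating step by step:
Generation 0 (given above): 13 live cells
Generation 1: 24 live cells
(generation 1 grid is the final answer)

Answer: .#.#......
......#..#
....#.##..
.....###.#
.....##.#.
#......##.
#.#.......
##..#.....
.#..#.....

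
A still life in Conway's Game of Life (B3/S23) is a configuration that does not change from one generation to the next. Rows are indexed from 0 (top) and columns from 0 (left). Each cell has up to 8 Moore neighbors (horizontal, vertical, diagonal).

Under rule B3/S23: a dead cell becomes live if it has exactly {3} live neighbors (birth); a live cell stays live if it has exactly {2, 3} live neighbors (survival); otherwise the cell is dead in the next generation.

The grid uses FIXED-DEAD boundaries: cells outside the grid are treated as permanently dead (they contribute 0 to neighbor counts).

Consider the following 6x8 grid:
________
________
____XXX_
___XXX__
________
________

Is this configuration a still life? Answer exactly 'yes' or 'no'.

Answer: no

Derivation:
Compute generation 1 and compare to generation 0 (given above):
Generation 1:
________
_____X__
___X__X_
___X__X_
____X___
________
Cell (1,5) differs: gen0=0 vs gen1=1 -> NOT a still life.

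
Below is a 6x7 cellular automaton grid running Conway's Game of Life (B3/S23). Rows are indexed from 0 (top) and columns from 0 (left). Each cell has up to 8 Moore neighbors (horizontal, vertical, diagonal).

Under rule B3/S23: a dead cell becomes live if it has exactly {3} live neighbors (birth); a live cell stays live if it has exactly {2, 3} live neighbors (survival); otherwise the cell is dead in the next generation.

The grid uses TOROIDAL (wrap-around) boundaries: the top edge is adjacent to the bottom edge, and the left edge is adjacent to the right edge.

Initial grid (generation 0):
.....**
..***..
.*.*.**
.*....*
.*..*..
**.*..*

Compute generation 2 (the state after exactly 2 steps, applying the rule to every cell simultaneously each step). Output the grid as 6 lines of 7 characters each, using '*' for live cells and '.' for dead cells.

Answer: ....***
...*...
.*.*.**
.*..*..
.*.**.*
.**.*..

Derivation:
Simulating step by step:
Generation 0 (given above): 17 live cells
Generation 1: 20 live cells
.*...**
*.**...
.*.*.**
.*..*.*
.*...**
.**.*.*
Generation 2: 17 live cells
(generation 2 grid is the final answer)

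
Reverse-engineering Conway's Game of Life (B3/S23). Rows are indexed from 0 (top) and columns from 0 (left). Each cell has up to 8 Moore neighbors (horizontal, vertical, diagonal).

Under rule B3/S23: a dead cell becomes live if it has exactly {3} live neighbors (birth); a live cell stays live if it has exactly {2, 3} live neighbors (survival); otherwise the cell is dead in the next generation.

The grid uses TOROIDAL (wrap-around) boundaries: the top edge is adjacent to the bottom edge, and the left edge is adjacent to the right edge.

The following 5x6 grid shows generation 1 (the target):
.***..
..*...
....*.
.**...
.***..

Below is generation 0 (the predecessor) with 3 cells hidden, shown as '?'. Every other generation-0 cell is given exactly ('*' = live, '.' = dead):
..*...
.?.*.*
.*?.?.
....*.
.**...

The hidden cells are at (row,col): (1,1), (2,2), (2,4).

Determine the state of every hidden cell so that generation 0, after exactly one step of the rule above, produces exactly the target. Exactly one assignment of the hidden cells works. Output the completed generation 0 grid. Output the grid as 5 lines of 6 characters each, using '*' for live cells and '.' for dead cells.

Hidden generation-0 cells (in order): (1,1), (2,2), (2,4).
A hidden cell only influences target cells in its own 3x3 neighborhood. Try each of the 2^3 = 8 assignments, step the completed generation 0 forward once under B3/S23, and compare with the target:
  (1,1)=. (2,2)=. (2,4)=. -> step reproduces the target at every cell -> ACCEPT
  (1,1)=. (2,2)=. (2,4)=* -> step gives (1,3)='*' but target has '.' -> reject
  (1,1)=. (2,2)=* (2,4)=. -> step gives (1,1)='*' but target has '.' -> reject
  (1,1)=. (2,2)=* (2,4)=* -> step gives (1,1)='*' but target has '.' -> reject
  (1,1)=* (2,2)=. (2,4)=. -> step gives (0,0)='*' but target has '.' -> reject
  (1,1)=* (2,2)=. (2,4)=* -> step gives (0,0)='*' but target has '.' -> reject
  (1,1)=* (2,2)=* (2,4)=. -> step gives (0,0)='*' but target has '.' -> reject
  (1,1)=* (2,2)=* (2,4)=* -> step gives (0,0)='*' but target has '.' -> reject
Unique solution: (1,1)=dead, (2,2)=dead, (2,4)=dead.
Check: live-neighbor counts of every cell in the completed generation 0:
233321
223120
202232
233201
122311
Applying B3/S23 to generation 0 with these counts gives:
.***..
..*...
....*.
.**...
.***..
which matches the target exactly.

Answer: ..*...
...*.*
.*....
....*.
.**...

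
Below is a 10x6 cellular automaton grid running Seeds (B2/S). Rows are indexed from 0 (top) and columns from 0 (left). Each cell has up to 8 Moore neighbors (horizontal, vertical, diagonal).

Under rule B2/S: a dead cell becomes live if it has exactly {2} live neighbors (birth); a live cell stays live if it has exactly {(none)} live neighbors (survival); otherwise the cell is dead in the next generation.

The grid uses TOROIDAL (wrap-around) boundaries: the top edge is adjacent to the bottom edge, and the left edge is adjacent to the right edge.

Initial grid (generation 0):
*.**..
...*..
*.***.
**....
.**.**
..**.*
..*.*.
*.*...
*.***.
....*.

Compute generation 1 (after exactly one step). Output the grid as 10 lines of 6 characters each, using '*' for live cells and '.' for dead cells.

Answer: .*...*
*.....
......
......
......
......
*.....
......
......
*.....

Derivation:
Simulating step by step:
Generation 0 (given above): 26 live cells
Generation 1: 5 live cells
(generation 1 grid is the final answer)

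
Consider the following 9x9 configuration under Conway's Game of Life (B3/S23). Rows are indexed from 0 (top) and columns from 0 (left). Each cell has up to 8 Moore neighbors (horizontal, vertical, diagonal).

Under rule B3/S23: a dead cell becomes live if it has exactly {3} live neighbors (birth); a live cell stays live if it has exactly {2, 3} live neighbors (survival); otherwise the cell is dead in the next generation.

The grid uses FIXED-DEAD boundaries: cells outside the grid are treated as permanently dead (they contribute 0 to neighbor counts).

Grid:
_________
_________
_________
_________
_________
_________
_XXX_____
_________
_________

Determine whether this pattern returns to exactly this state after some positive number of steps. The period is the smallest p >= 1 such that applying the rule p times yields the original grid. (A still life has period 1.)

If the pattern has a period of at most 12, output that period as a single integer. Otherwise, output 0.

Answer: 2

Derivation:
Simulating and comparing each generation to the original:
Gen 0 (original, given above): 3 live cells
Gen 1: 3 live cells, differs from original
Gen 2: 3 live cells, MATCHES original -> period = 2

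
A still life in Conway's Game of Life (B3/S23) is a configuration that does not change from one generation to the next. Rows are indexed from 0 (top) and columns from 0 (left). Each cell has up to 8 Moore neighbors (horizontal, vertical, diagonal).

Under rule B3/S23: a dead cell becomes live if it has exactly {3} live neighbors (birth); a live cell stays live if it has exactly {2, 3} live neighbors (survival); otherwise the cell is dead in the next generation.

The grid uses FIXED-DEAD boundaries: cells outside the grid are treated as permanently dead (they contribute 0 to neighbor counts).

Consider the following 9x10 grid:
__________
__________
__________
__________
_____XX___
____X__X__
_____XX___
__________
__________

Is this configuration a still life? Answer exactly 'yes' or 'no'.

Compute generation 1 and compare to generation 0 (given above):
Generation 1:
__________
__________
__________
__________
_____XX___
____X__X__
_____XX___
__________
__________
The grids are IDENTICAL -> still life.

Answer: yes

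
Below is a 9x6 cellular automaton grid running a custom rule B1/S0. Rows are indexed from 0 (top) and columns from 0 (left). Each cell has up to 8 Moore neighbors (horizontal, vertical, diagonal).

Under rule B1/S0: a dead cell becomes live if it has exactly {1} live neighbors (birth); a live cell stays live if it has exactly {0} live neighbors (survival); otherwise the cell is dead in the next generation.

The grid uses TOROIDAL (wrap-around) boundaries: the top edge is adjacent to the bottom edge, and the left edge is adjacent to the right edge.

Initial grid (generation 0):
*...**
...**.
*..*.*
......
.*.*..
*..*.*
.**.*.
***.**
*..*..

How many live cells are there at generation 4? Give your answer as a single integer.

Simulating step by step:
Generation 0 (given above): 23 live cells
Generation 1: 1 live cells
......
......
.*....
......
......
......
......
......
......
Generation 2: 9 live cells
......
***...
***...
***...
......
......
......
......
......
Generation 3: 4 live cells
...*.*
......
......
......
...*.*
......
......
......
......
Generation 4: 24 live cells
*.**.*
*.**.*
......
*.**.*
*.**.*
*.**.*
......
......
*.**.*
Population at generation 4: 24

Answer: 24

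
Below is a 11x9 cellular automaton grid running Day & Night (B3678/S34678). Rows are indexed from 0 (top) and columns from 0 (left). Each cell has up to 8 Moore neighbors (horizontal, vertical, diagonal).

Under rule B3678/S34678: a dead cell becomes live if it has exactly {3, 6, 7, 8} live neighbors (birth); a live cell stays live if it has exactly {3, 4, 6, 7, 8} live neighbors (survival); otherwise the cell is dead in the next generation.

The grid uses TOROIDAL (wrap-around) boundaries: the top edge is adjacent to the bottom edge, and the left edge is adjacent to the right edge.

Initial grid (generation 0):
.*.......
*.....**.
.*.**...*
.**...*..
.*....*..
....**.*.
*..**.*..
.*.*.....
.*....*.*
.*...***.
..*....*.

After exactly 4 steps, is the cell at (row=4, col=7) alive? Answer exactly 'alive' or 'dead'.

Answer: alive

Derivation:
Simulating step by step:
Generation 0 (given above): 31 live cells
Generation 1: 35 live cells
......***
***.....*
.*...**..
.***.*.*.
..*...**.
...***...
..***....
....**.*.
.....**..
*.*...***
.*.......
Generation 2: 36 live cells
..*....**
**...*..*
..***.***
.**.****.
.**...*..
....***..
....*.*..
....**...
....**...
.*...***.
.......*.
Generation 3: 36 live cells
.*....***
**..*..*.
..****..*
**.**...*
.**..*...
...*..**.
...****..
...**.*..
....*....
....***..
.......*.
Generation 4: 33 live cells
......***
**..*..*.
*.*..*.**
***......
.**...***
...*..*..
..**..*..
...*.*...
....***..
.....*...
.......**

Cell (4,7) at generation 4: 1 -> alive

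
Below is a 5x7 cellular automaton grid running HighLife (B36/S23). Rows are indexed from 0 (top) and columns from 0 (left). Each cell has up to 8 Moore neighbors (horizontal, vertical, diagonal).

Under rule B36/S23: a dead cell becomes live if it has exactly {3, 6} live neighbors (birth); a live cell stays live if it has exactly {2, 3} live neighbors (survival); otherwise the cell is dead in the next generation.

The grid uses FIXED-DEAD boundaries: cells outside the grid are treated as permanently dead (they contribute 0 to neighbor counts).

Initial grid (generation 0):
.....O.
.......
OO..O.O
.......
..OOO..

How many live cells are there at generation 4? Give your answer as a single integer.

Answer: 3

Derivation:
Simulating step by step:
Generation 0 (given above): 8 live cells
Generation 1: 6 live cells
.......
.....O.
.......
.OO.OO.
...O...
Generation 2: 8 live cells
.......
.......
....OO.
..OOO..
..OOO..
Generation 3: 5 live cells
.......
.......
....OO.
..O....
..O.O..
Generation 4: 3 live cells
.......
.......
.......
....OO.
...O...
Population at generation 4: 3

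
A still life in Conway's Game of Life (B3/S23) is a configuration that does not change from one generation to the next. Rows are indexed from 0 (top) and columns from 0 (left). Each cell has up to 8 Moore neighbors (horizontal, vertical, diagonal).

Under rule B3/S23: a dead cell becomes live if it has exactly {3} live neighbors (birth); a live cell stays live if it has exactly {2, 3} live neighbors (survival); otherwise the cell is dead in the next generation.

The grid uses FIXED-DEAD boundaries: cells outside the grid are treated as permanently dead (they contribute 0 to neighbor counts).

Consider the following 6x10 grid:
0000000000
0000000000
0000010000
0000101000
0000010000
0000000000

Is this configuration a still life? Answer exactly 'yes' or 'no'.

Compute generation 1 and compare to generation 0 (given above):
Generation 1:
0000000000
0000000000
0000010000
0000101000
0000010000
0000000000
The grids are IDENTICAL -> still life.

Answer: yes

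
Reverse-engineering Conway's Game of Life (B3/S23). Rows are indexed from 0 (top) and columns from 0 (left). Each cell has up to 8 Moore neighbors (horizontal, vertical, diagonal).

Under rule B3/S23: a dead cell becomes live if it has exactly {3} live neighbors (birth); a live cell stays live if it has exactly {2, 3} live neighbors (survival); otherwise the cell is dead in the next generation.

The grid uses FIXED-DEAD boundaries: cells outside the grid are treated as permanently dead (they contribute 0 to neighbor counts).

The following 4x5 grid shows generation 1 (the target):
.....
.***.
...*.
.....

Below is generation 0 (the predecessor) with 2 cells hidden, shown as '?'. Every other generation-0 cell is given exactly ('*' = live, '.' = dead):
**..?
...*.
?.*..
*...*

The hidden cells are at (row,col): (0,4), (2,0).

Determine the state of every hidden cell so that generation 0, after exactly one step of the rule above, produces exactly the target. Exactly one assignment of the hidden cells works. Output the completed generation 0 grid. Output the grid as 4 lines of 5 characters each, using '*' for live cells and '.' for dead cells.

Hidden generation-0 cells (in order): (0,4), (2,0).
A hidden cell only influences target cells in its own 3x3 neighborhood. Try each of the 2^2 = 4 assignments, step the completed generation 0 forward once under B3/S23, and compare with the target:
  (0,4)=. (2,0)=. -> step gives (1,3)='.' but target has '*' -> reject
  (0,4)=. (2,0)=* -> step gives (1,0)='*' but target has '.' -> reject
  (0,4)=* (2,0)=. -> step reproduces the target at every cell -> ACCEPT
  (0,4)=* (2,0)=* -> step gives (1,0)='*' but target has '.' -> reject
Unique solution: (0,4)=live, (2,0)=dead.
Check: live-neighbor counts of every cell in the completed generation 0:
11221
23322
12132
02120
Applying B3/S23 to generation 0 with these counts gives:
.....
.***.
...*.
.....
which matches the target exactly.

Answer: **..*
...*.
..*..
*...*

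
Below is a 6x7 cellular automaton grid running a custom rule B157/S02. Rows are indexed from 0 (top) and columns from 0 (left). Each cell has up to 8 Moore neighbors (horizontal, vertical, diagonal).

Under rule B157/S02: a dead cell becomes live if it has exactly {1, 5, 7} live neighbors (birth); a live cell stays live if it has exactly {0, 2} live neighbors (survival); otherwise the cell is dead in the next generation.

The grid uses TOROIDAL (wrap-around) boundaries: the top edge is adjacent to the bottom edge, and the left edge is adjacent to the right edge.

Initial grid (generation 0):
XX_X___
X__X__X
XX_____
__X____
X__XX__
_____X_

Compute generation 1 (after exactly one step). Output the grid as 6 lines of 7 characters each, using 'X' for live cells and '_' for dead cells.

Simulating step by step:
Generation 0 (given above): 13 live cells
Generation 1: 10 live cells
(generation 1 grid is the final answer)

Answer: _X_____
_X___X_
____XX_
__X__X_
X__XX__
_______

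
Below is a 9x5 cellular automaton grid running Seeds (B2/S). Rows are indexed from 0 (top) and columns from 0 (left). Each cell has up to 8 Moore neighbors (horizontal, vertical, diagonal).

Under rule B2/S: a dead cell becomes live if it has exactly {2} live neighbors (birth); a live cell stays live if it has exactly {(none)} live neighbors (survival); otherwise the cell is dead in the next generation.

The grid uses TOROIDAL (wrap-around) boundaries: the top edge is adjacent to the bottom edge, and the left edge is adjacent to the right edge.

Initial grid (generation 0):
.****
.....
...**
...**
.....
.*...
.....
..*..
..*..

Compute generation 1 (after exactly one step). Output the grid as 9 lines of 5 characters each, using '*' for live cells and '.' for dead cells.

Simulating step by step:
Generation 0 (given above): 11 live cells
Generation 1: 16 live cells
(generation 1 grid is the final answer)

Answer: *....
.*...
*.*..
*.*..
*.***
.....
.**..
.*.*.
*...*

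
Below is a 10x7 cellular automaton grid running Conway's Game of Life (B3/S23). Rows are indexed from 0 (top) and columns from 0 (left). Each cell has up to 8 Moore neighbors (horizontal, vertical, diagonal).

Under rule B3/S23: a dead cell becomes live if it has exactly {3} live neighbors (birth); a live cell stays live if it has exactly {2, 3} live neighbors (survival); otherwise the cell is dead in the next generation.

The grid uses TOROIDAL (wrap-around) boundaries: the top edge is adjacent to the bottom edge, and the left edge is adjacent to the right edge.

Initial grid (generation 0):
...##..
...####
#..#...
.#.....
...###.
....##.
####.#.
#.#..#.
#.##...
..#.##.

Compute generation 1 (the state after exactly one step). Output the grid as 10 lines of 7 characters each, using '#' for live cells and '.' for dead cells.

Answer: ..#...#
..#..##
#.##.##
..##...
...#.#.
.#.....
#.##.#.
#......
..#..#.
.##..#.

Derivation:
Simulating step by step:
Generation 0 (given above): 28 live cells
Generation 1: 25 live cells
(generation 1 grid is the final answer)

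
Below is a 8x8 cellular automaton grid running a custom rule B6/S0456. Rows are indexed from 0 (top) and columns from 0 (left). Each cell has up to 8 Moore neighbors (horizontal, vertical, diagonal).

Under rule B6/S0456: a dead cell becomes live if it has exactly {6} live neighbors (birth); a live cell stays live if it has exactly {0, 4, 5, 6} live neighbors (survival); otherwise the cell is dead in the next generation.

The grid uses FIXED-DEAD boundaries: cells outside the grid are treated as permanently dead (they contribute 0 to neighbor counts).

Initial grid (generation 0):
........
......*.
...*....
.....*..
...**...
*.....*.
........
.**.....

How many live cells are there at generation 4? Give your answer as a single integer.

Simulating step by step:
Generation 0 (given above): 9 live cells
Generation 1: 4 live cells
........
......*.
...*....
........
........
*.....*.
........
........
Generation 2: 4 live cells
........
......*.
...*....
........
........
*.....*.
........
........
Generation 3: 4 live cells
........
......*.
...*....
........
........
*.....*.
........
........
Generation 4: 4 live cells
........
......*.
...*....
........
........
*.....*.
........
........
Population at generation 4: 4

Answer: 4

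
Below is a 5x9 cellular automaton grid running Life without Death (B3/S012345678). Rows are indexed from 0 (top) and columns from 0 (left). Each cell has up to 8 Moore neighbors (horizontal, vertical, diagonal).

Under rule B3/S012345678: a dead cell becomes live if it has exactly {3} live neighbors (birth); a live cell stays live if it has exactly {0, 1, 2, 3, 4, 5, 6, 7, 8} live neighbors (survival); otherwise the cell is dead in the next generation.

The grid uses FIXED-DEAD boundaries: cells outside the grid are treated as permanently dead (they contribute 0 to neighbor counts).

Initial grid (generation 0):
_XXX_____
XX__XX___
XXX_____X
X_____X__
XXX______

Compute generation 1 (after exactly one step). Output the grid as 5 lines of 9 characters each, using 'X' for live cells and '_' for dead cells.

Answer: XXXXX____
XX__XX___
XXX__X__X
X_____X__
XXX______

Derivation:
Simulating step by step:
Generation 0 (given above): 16 live cells
Generation 1: 19 live cells
(generation 1 grid is the final answer)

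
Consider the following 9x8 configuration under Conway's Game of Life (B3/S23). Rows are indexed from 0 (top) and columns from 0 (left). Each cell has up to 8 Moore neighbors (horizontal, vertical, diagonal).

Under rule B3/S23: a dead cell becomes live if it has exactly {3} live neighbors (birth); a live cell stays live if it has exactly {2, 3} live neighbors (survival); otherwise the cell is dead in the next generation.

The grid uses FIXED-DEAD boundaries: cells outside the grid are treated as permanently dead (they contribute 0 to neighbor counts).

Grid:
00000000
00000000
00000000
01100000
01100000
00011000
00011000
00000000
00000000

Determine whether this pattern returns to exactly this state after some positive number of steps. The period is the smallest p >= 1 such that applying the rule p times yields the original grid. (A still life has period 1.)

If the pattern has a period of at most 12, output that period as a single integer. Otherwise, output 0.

Simulating and comparing each generation to the original:
Gen 0 (original, given above): 8 live cells
Gen 1: 6 live cells, differs from original
Gen 2: 8 live cells, MATCHES original -> period = 2

Answer: 2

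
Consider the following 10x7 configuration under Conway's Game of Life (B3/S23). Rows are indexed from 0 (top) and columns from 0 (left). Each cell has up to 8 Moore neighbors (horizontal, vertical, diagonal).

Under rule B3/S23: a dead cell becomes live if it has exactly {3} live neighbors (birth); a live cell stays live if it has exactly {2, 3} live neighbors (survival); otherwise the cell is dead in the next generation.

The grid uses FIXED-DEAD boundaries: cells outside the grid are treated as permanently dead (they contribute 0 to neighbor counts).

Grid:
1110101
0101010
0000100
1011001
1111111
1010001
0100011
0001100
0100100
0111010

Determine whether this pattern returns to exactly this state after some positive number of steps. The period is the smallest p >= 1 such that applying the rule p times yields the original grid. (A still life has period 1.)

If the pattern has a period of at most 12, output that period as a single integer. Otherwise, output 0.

Simulating and comparing each generation to the original:
Gen 0 (original, given above): 34 live cells
Gen 1: 34 live cells, differs from original
Gen 2: 28 live cells, differs from original
Gen 3: 33 live cells, differs from original
Gen 4: 18 live cells, differs from original
Gen 5: 14 live cells, differs from original
Gen 6: 8 live cells, differs from original
Gen 7: 7 live cells, differs from original
Gen 8: 7 live cells, differs from original
Gen 9: 7 live cells, differs from original
Gen 10: 9 live cells, differs from original
Gen 11: 9 live cells, differs from original
Gen 12: 12 live cells, differs from original
No period found within 12 steps.

Answer: 0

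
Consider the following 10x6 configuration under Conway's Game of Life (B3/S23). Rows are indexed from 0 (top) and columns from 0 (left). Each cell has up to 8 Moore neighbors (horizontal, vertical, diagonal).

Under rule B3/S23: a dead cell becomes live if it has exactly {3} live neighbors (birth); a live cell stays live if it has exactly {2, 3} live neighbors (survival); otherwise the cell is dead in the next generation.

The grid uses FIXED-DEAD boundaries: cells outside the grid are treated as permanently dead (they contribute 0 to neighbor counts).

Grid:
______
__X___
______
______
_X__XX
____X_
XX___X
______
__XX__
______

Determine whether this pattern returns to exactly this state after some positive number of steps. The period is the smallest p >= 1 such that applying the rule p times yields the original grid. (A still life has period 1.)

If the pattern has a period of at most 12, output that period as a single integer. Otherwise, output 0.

Answer: 0

Derivation:
Simulating and comparing each generation to the original:
Gen 0 (original, given above): 10 live cells
Gen 1: 7 live cells, differs from original
Gen 2: 6 live cells, differs from original
Gen 3: 5 live cells, differs from original
Gen 4: 5 live cells, differs from original
Gen 5: 3 live cells, differs from original
Gen 6: 2 live cells, differs from original
Gen 7: 0 live cells, differs from original
Gen 8: 0 live cells, differs from original
Gen 9: 0 live cells, differs from original
Gen 10: 0 live cells, differs from original
Gen 11: 0 live cells, differs from original
Gen 12: 0 live cells, differs from original
No period found within 12 steps.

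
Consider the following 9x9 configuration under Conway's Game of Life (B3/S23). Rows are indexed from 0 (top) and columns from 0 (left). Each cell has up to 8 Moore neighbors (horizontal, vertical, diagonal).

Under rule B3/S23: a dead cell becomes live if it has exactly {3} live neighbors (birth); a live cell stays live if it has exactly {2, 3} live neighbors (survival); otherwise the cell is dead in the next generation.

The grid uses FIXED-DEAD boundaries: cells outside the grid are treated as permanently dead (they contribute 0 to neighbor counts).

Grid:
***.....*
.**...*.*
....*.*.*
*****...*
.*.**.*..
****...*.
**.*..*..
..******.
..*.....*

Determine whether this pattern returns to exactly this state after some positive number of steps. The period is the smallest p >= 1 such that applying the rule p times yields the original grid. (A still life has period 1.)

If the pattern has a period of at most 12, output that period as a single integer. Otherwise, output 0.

Answer: 0

Derivation:
Simulating and comparing each generation to the original:
Gen 0 (original, given above): 38 live cells
Gen 1: 28 live cells, differs from original
Gen 2: 25 live cells, differs from original
Gen 3: 19 live cells, differs from original
Gen 4: 19 live cells, differs from original
Gen 5: 18 live cells, differs from original
Gen 6: 16 live cells, differs from original
Gen 7: 12 live cells, differs from original
Gen 8: 14 live cells, differs from original
Gen 9: 11 live cells, differs from original
Gen 10: 7 live cells, differs from original
Gen 11: 6 live cells, differs from original
Gen 12: 5 live cells, differs from original
No period found within 12 steps.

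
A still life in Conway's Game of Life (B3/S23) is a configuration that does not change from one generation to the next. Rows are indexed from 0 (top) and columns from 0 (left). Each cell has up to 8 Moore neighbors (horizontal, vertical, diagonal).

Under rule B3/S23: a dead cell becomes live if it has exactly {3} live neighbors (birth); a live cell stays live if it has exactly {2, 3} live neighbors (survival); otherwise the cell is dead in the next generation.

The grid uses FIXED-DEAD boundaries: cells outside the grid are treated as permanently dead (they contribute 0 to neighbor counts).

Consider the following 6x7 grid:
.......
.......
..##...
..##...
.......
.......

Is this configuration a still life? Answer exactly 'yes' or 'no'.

Compute generation 1 and compare to generation 0 (given above):
Generation 1:
.......
.......
..##...
..##...
.......
.......
The grids are IDENTICAL -> still life.

Answer: yes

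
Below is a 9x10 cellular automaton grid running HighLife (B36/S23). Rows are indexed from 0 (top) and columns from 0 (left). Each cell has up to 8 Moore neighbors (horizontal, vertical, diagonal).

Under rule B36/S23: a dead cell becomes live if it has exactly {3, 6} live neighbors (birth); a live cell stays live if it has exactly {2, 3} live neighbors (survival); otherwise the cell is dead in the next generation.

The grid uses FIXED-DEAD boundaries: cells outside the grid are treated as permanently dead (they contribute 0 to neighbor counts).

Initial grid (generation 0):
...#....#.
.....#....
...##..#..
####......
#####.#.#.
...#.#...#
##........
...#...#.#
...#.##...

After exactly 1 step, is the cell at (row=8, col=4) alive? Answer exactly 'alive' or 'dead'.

Simulating step by step:
Generation 0 (given above): 28 live cells
Generation 1: 19 live cells
..........
...#......
.#.##.....
#....#.#..
#....#....
...#.#....
..#.#...#.
..#.#.#...
....#.#...

Cell (8,4) at generation 1: 1 -> alive

Answer: alive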